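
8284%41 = 2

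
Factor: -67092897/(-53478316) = 2^(-2) * 3^1 * 17^1 * 31^1 * 311^(-1) * 42437^1 * 42989^(-1)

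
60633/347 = 174+255/347≈174.73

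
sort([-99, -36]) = [-99, -36]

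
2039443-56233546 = -54194103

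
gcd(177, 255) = 3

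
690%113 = 12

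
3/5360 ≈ 0.000560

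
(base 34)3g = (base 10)118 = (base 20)5i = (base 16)76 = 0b1110110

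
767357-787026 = -19669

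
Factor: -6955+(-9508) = -1 * 101^1 * 163^1 = -16463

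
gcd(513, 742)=1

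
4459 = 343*13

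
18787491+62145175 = 80932666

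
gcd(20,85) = 5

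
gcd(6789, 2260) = 1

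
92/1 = 92 = 92.00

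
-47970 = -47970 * 1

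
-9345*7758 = -72498510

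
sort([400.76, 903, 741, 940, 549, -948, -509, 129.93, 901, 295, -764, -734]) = [-948, -764, -734, -509, 129.93, 295, 400.76, 549, 741, 901, 903, 940]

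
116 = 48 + 68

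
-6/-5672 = 3/2836 ≈ 0.00106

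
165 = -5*(-33)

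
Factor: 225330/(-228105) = -1*2^1*3^(-1)*7^1*29^1*137^(-1) = -406/411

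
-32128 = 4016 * (-8)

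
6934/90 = 77 + 2/45 ≈ 77.04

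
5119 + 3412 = 8531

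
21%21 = 0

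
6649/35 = 189 + 34/35 ≈ 189.97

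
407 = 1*407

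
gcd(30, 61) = 1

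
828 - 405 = 423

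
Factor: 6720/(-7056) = -1 * 2^2 * 3^(-1) * 5^1 * 7^(-1) = -20/21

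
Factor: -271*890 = -1*2^1*5^1*89^1*271^1 = -241190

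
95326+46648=141974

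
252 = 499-247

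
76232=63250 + 12982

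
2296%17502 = 2296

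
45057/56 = 804 + 33/56 ≈ 804.59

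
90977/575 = 158 + 127/575 ≈ 158.22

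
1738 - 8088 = -6350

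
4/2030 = 2/1015 ≈ 0.00197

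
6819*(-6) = -40914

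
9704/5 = 1940+4/5 = 1940.80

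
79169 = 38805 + 40364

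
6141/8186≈0.750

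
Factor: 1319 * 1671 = 3^1 * 557^1 * 1319^1 = 2204049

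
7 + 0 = 7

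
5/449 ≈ 0.0111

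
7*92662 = 648634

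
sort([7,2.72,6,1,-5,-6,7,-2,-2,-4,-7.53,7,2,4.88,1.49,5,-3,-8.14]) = [-8.14,-7.53,-6,-5,-4,-3,-2,-2,1,1.49,2,2.72,4.88,5,6,7,7,7]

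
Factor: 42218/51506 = 7^(-1)*11^1*13^(-1)*19^1*101^1*283^(-1) = 21109/25753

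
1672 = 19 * 88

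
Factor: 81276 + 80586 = 2^1*3^1*53^1*509^1 = 161862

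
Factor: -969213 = -1*3^1*7^1*46153^1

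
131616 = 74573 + 57043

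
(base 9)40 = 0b100100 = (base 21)1f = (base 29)17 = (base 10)36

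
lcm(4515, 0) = 0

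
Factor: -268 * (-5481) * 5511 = 2^2 * 3^4 * 7^1 * 11^1 * 29^1 * 67^1 * 167^1 = 8095151988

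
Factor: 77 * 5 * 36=2^2 * 3^2 * 5^1 * 7^1 * 11^1=13860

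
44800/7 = 6400 = 6400.00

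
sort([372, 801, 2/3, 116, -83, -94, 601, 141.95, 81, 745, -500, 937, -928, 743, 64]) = [-928, -500, -94, -83, 2/3, 64, 81, 116, 141.95, 372, 601, 743, 745, 801, 937]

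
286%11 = 0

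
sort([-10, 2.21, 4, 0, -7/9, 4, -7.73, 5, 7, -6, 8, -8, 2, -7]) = [-10, -8, -7.73, -7, -6, -7/9, 0, 2, 2.21, 4, 4, 5, 7, 8]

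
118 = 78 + 40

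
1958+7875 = 9833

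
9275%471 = 326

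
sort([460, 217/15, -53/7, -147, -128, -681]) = [-681, -147, -128, -53/7, 217/15, 460]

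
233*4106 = 956698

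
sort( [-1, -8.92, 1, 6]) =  [-8.92, -1, 1, 6]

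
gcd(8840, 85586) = 2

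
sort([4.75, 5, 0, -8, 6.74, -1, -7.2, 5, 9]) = [-8, -7.2, -1, 0, 4.75, 5, 5, 6.74, 9]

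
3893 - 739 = 3154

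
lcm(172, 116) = 4988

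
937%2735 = 937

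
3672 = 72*51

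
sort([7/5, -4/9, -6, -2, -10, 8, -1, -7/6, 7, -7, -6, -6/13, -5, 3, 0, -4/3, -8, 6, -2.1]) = [-10, -8, -7, -6, -6, -5, -2.1, -2, -4/3, -7/6, -1, -6/13, -4/9, 0, 7/5, 3, 6, 7, 8]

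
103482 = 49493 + 53989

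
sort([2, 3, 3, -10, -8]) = [-10, -8, 2, 3, 3]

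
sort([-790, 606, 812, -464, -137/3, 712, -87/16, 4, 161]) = [-790, -464, -137/3, -87/16, 4, 161, 606, 712, 812]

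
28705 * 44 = 1263020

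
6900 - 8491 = -1591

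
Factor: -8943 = -1*3^1*11^1*271^1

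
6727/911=7 + 350/911 ≈ 7.38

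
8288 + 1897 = 10185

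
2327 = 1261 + 1066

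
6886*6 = 41316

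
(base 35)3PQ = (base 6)33104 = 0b1000111100000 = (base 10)4576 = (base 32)4F0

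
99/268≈0.369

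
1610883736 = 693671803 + 917211933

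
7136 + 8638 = 15774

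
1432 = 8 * 179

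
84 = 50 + 34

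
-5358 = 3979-9337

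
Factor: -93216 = -1*2^5*3^1*971^1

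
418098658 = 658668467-240569809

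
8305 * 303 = 2516415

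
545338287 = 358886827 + 186451460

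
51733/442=117 + 19/442 ≈ 117.04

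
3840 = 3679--161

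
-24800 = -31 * 800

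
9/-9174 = -3/3058≈-0.000981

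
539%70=49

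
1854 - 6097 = -4243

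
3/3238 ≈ 0.000926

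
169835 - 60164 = 109671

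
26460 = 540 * 49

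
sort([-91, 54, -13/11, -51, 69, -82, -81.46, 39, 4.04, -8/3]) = [-91, -82, -81.46, -51, -8/3, -13/11, 4.04, 39, 54, 69]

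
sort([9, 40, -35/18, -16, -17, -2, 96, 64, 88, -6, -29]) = [-29, -17, -16, -6, -2, -35/18, 9, 40, 64, 88, 96]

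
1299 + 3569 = 4868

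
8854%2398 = 1660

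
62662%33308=29354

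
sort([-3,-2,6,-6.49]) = [-6.49,-3,-2,6]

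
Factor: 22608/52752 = 3^1*7^(-1) = 3/7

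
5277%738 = 111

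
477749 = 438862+38887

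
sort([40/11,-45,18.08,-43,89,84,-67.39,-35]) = [-67.39,-45,-43,-35,40/11,18.08,84,89]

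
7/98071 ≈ 0.0000714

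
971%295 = 86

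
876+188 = 1064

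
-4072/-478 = 8+124/239 ≈ 8.52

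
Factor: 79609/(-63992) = -1*2^(-3)*19^(-1)*421^(-1)*79609^1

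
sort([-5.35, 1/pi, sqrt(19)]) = [-5.35, 1/pi, sqrt(19)]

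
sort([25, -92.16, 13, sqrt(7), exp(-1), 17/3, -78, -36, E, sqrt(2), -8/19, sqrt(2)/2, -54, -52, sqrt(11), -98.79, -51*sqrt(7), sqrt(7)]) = [-51*sqrt(7), -98.79, -92.16, -78, -54, -52, -36, -8/19, exp(-1), sqrt(2)/2, sqrt(2), sqrt(7), sqrt(7), E, sqrt(11), 17/3, 13, 25]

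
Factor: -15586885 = -1 * 5^1 * 229^1 * 13613^1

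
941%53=40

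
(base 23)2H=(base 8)77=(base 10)63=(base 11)58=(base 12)53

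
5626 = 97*58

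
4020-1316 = 2704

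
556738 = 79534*7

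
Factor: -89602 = -1 * 2^1 * 71^1 * 631^1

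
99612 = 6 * 16602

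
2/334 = 1/167 ≈ 0.00599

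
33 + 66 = 99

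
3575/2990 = 55/46 ≈ 1.20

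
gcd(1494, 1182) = 6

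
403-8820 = -8417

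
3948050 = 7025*562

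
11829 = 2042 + 9787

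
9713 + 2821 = 12534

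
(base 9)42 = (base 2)100110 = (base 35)13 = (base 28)1a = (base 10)38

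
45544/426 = 22772/213 ≈ 106.91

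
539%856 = 539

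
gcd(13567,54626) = 1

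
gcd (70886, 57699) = 1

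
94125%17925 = 4500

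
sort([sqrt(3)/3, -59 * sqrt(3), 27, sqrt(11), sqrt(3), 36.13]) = [-59 * sqrt(3), sqrt(3)/3, sqrt(3), sqrt(11), 27, 36.13]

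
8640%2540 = 1020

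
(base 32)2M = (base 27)35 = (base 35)2G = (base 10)86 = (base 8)126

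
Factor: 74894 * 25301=2^1 * 25301^1 * 37447^1=1894893094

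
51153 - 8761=42392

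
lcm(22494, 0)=0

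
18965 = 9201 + 9764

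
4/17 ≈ 0.235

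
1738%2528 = 1738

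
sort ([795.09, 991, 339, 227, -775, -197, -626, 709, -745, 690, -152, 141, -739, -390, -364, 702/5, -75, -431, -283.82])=[-775, -745, -739, -626, -431, -390, -364, -283.82, -197, -152, -75, 702/5, 141, 227, 339, 690, 709, 795.09, 991]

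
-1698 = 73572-75270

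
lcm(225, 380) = 17100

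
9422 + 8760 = 18182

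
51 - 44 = 7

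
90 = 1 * 90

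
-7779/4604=-1 - 3175/4604 ≈ -1.69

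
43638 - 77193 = -33555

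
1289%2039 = 1289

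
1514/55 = 27 + 29/55 ≈ 27.53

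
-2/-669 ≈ 0.00299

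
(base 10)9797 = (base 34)8g5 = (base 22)k57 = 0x2645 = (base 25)fgm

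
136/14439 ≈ 0.00942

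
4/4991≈0.000801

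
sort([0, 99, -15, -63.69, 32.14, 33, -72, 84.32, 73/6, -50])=[-72, -63.69, -50, -15, 0, 73/6, 32.14, 33, 84.32, 99]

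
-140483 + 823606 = 683123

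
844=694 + 150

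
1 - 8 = -7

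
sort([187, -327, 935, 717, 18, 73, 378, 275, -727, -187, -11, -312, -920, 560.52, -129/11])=[-920, -727, -327, -312, -187, -129/11, -11, 18, 73, 187, 275, 378, 560.52, 717, 935]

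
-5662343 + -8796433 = -14458776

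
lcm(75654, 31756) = 2572236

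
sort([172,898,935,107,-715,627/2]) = [-715,107,172,627/2,898,935]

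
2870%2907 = 2870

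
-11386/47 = -242-12/47 ≈ -242.26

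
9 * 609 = 5481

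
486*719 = 349434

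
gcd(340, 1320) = 20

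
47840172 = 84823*564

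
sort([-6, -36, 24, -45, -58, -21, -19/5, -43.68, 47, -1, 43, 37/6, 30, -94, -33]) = [-94, -58, -45, -43.68, -36, -33, -21, -6, -19/5, -1, 37/6, 24, 30, 43, 47]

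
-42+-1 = -43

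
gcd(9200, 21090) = 10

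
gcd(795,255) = 15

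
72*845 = 60840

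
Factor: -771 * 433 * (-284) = 2^2 * 3^1 * 71^1 * 257^1 * 433^1 = 94811412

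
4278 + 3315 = 7593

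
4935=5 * 987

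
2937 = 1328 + 1609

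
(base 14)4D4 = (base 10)970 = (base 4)33022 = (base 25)1DK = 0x3CA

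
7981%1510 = 431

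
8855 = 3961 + 4894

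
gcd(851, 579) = 1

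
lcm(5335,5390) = 522830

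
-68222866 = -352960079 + 284737213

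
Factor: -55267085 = -1*5^1*17^1*37^1*17573^1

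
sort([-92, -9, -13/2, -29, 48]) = [-92, -29, -9, -13/2, 48]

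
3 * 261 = 783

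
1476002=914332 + 561670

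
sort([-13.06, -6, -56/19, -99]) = [-99, -13.06, -6, -56/19]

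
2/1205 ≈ 0.00166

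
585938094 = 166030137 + 419907957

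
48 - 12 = 36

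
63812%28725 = 6362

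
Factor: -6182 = -1*2^1*11^1*281^1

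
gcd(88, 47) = 1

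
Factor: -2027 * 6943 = -1 * 53^1 * 131^1 * 2027^1 = -14073461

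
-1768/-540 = 442/135≈3.27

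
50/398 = 25/199 ≈ 0.126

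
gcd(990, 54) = 18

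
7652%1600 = 1252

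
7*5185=36295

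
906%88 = 26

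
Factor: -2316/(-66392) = 2^(-1)*3^1*43^(-1) = 3/86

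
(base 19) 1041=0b1101100011000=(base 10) 6936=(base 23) d2d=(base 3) 100111220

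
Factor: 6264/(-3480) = -1*3^2*5^(-1) = -9/5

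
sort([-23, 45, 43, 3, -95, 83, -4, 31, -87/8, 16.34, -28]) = [-95, -28, -23, -87/8, -4, 3, 16.34, 31, 43, 45, 83]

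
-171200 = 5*(-34240)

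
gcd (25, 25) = 25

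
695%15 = 5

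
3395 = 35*97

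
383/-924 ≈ -0.415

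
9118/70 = 4559/35 ≈ 130.26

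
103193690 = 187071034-83877344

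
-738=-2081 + 1343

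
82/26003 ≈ 0.00315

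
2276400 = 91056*25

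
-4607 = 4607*(-1)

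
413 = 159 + 254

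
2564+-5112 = -2548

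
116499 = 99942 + 16557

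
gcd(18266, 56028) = 2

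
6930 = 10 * 693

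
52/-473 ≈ -0.110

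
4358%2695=1663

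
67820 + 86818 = 154638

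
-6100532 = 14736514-20837046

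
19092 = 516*37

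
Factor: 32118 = 2^1 * 3^1 * 53^1 * 101^1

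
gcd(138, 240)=6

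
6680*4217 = 28169560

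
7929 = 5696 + 2233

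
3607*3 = 10821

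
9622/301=31 + 291/301 ≈ 31.97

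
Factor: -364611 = -1*3^1*13^1*9349^1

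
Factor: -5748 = -1*2^2*3^1*479^1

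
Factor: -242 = -1 * 2^1 * 11^2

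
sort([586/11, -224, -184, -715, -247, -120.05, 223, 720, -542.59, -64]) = [-715, -542.59, -247, -224, -184, -120.05, -64, 586/11, 223, 720]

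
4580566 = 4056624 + 523942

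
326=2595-2269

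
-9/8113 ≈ -0.00111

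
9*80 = 720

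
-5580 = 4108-9688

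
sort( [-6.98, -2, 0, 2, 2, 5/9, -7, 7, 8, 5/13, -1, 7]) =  [-7, -6.98, -2, -1, 0, 5/13, 5/9, 2, 2, 7, 7, 8]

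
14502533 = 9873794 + 4628739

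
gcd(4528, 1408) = 16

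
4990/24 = 207 + 11/12 ≈ 207.92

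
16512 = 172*96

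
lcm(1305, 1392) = 20880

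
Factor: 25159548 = 2^2*3^1*2096629^1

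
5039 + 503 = 5542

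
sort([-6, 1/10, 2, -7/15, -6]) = [-6, -6, -7/15, 1/10, 2]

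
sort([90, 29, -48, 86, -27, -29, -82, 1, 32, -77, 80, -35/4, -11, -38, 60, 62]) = [-82, -77, -48, -38, -29, -27, -11, -35/4, 1, 29, 32, 60, 62, 80, 86, 90]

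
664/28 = 166/7 ≈ 23.71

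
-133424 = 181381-314805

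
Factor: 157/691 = 157^1*691^(-1)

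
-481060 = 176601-657661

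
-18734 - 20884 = -39618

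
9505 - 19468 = -9963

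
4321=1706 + 2615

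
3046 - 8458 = -5412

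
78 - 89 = -11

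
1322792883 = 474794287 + 847998596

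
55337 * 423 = 23407551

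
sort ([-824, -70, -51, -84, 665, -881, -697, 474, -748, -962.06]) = [-962.06, -881, -824, -748, -697, -84, -70, -51, 474, 665]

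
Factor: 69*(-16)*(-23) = 2^4*3^1*23^2 = 25392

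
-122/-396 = 61/198 ≈ 0.308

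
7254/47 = 154 + 16/47 ≈ 154.34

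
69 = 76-7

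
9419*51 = 480369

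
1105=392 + 713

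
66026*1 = 66026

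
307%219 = 88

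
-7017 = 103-7120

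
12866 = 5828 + 7038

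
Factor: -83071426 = -1 * 2^1 * 41535713^1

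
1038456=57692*18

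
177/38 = 4 + 25/38 ≈ 4.66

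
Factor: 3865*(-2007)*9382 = -1*2^1*3^2*5^1*223^1*773^1*4691^1 = -72776690010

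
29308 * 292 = 8557936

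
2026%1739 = 287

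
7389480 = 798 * 9260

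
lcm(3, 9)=9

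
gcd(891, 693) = 99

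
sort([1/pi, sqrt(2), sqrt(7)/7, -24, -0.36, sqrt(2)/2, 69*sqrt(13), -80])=[-80, -24, -0.36, 1/pi, sqrt(7)/7, sqrt(2)/2, sqrt(2), 69*sqrt(13)]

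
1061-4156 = -3095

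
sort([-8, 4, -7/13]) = [-8, -7/13, 4]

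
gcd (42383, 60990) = 1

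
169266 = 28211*6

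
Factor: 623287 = 7^1*89041^1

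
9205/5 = 1841 = 1841.00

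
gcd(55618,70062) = 2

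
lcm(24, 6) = 24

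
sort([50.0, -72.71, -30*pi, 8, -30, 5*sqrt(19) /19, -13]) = [-30*pi, -72.71, -30, -13, 5*sqrt(19) /19, 8, 50.0]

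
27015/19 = 1421 + 16/19 ≈ 1421.84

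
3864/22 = 175+7/11 ≈ 175.64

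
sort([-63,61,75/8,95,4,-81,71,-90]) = [-90,-81,-63,4,75/8,61,71,95]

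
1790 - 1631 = 159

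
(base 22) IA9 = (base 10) 8941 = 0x22ED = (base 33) 86V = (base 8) 21355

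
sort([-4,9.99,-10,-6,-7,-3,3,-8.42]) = [-10,-8.42,-7,-6,-4,-3,3,9.99]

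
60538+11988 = 72526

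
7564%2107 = 1243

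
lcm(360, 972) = 9720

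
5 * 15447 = 77235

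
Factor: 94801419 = 3^2*3191^1*3301^1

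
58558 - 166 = 58392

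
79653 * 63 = 5018139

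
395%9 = 8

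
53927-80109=-26182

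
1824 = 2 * 912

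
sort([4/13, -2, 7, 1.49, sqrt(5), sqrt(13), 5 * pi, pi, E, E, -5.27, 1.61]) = [-5.27, -2, 4/13, 1.49, 1.61, sqrt(5), E, E, pi, sqrt(13), 7, 5 * pi]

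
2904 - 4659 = -1755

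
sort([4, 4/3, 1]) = [1, 4/3, 4]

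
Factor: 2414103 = 3^1*23^1*59^1*593^1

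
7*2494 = 17458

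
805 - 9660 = -8855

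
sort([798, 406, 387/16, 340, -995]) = [-995, 387/16, 340, 406, 798]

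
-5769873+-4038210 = -9808083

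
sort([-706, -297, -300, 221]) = [-706, -300, -297, 221]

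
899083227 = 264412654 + 634670573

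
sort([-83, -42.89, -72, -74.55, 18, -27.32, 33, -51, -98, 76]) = [-98, -83, -74.55, -72, -51, -42.89, -27.32, 18, 33, 76]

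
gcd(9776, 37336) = 104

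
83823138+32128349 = 115951487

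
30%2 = 0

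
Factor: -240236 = -1*2^2*19^1*29^1*109^1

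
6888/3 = 2296 = 2296.00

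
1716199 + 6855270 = 8571469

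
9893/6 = 1648 + 5/6 ≈ 1648.83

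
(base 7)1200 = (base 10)441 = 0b110111001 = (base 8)671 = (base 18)169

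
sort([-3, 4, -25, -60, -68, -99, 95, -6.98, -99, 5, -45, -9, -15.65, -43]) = [-99, -99, -68, -60, -45, -43, -25, -15.65, -9, -6.98, -3, 4, 5, 95]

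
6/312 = 1/52 ≈ 0.0192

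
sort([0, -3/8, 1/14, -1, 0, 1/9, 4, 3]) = [-1, -3/8, 0, 0, 1/14, 1/9, 3, 4]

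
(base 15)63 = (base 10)93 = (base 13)72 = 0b1011101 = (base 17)58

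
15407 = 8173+7234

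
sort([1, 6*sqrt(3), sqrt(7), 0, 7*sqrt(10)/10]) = [0, 1, 7*sqrt(10)/10, sqrt(7), 6*sqrt(3)]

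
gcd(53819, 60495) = 1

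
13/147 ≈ 0.0884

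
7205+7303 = 14508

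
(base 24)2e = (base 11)57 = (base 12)52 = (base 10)62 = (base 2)111110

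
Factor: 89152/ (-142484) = -1 * 2^4 * 7^1 * 179^ (-1) = -112/179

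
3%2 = 1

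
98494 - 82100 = 16394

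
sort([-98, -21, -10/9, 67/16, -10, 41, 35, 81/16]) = [-98, -21, -10, -10/9, 67/16, 81/16, 35, 41]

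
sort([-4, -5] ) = [-5, -4] 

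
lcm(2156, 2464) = 17248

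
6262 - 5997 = 265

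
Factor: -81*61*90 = -1*2^1*3^6*5^1*61^1 = -444690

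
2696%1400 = 1296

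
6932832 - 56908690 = -49975858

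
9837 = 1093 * 9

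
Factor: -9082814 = -1*2^1*13^1*31^1*59^1*191^1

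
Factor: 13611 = 3^1 * 13^1 * 349^1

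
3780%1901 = 1879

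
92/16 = 23/4 = 5.75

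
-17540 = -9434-8106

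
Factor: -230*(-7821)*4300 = 2^3*3^2*5^3*11^1*23^1*43^1*79^1 = 7734969000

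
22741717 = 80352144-57610427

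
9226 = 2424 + 6802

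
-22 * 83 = -1826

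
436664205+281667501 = 718331706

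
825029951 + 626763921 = 1451793872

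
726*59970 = 43538220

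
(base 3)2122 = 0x47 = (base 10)71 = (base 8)107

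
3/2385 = 1/795 ≈ 0.00126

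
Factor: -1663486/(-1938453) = 2^1 * 3^(-1) * 83^1 * 911^1 * 58741^(-1) = 151226/176223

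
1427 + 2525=3952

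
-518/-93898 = 37/6707 ≈ 0.00552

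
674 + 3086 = 3760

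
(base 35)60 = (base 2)11010010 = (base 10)210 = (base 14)110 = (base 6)550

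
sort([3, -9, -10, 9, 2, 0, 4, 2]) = [-10, -9, 0, 2, 2, 3, 4, 9]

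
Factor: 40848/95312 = 3^1*7^(-1) = 3/7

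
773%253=14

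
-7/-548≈0.0128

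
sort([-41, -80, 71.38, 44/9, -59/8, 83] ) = [-80, -41, -59/8, 44/9, 71.38, 83] 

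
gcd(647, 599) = 1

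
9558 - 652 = 8906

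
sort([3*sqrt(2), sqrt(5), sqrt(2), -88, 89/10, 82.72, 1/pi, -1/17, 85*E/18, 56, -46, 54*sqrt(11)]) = [-88, -46, -1/17, 1/pi, sqrt(2), sqrt(5), 3*sqrt(2), 89/10, 85*E/18, 56, 82.72, 54*sqrt(11)]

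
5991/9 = 1997/3≈665.67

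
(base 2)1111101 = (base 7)236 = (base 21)5k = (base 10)125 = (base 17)76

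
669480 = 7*95640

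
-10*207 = -2070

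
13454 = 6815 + 6639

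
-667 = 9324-9991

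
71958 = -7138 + 79096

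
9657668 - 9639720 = 17948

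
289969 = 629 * 461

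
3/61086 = 1/20362 ≈ 0.0000491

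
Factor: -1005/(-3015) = 3^(-1) = 1/3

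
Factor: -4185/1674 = -1 * 2^(-1) * 5^1 = -5/2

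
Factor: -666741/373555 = -1*3^1*5^ (-1)*7^ (-1)*13^ (-1)*821^ (-1)*222247^1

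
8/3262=4/1631 ≈ 0.00245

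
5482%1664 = 490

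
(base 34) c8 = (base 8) 640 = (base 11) 349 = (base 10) 416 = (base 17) 178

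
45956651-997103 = 44959548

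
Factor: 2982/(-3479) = -1*2^1*3^1*7^(-1) = -6/7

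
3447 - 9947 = -6500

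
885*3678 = 3255030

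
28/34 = 14/17 ≈ 0.824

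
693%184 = 141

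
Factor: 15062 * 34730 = 2^2 * 5^1 * 17^1 * 23^1 * 151^1 * 443^1 = 523103260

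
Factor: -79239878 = -1*2^1*39619939^1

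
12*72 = 864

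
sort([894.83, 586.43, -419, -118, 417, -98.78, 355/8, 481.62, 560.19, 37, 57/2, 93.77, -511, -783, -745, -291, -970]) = [-970, -783, -745, -511, -419, -291, -118, -98.78, 57/2, 37, 355/8, 93.77, 417, 481.62, 560.19, 586.43, 894.83]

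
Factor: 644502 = 2^1 * 3^1 * 163^1 * 659^1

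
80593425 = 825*97689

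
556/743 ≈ 0.748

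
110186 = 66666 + 43520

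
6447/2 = 3223+1/2 = 3223.50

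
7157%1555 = 937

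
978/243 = 4+2/81 ≈ 4.02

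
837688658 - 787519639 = 50169019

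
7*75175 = 526225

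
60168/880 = 68+41/110 ≈ 68.37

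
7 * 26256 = 183792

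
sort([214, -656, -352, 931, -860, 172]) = [-860, -656, -352, 172, 214, 931]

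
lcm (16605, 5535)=16605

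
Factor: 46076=2^2 * 11519^1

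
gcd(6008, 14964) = 4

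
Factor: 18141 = 3^1 * 6047^1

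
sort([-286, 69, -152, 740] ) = [-286, -152, 69, 740] 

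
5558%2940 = 2618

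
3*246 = 738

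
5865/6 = 977 + 1/2 = 977.50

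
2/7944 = 1/3972 ≈ 0.000252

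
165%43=36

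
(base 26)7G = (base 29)6O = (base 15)D3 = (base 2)11000110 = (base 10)198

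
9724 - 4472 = 5252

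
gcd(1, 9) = 1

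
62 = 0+62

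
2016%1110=906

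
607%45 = 22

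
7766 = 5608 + 2158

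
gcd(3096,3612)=516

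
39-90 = -51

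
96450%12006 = 402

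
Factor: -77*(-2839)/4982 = 2^(-1)*7^1*11^1*17^1*47^(-1)*53^(-1)*167^1 = 218603/4982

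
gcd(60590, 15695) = 365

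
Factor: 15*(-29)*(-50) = 2^1*3^1*5^3*29^1 = 21750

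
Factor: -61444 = -1 * 2^2 * 15361^1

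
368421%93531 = 87828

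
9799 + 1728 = 11527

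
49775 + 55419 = 105194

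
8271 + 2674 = 10945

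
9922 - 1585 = 8337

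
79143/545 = 145 + 118/545 ≈ 145.22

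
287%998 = 287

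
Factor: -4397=-1*4397^1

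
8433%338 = 321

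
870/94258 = 435/47129 ≈ 0.00923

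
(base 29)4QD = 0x1023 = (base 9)5600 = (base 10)4131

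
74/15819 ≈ 0.00468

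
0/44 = 0 = 0.00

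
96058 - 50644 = 45414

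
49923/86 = 580 + 1/2 = 580.50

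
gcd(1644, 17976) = 12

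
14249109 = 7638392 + 6610717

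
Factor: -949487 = -1*7^1*11^2*19^1*59^1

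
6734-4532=2202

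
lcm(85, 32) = 2720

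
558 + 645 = 1203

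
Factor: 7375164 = 2^2*3^1*29^1*21193^1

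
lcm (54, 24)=216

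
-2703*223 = -602769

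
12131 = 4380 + 7751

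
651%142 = 83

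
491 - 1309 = -818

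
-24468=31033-55501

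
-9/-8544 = 3/2848 ≈ 0.00105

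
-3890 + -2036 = -5926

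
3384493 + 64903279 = 68287772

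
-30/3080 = -3/308 ≈ -0.00974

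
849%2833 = 849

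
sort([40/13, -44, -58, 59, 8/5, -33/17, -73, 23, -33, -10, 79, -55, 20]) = [-73, -58, -55, -44, -33, -10, -33/17, 8/5, 40/13, 20, 23, 59, 79]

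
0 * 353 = 0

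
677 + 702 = 1379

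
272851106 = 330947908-58096802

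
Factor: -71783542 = -1*2^1*1181^1*30391^1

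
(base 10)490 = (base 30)ga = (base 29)gq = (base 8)752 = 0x1ea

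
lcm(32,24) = 96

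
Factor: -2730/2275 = -1*2^1*3^1*5^(-1) = -6/5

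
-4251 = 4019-8270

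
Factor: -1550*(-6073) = 2^1*5^2*31^1*6073^1 = 9413150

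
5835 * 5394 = 31473990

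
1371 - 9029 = -7658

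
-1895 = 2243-4138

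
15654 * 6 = 93924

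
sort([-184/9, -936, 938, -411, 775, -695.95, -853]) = [-936, -853, -695.95, -411, -184/9, 775, 938]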